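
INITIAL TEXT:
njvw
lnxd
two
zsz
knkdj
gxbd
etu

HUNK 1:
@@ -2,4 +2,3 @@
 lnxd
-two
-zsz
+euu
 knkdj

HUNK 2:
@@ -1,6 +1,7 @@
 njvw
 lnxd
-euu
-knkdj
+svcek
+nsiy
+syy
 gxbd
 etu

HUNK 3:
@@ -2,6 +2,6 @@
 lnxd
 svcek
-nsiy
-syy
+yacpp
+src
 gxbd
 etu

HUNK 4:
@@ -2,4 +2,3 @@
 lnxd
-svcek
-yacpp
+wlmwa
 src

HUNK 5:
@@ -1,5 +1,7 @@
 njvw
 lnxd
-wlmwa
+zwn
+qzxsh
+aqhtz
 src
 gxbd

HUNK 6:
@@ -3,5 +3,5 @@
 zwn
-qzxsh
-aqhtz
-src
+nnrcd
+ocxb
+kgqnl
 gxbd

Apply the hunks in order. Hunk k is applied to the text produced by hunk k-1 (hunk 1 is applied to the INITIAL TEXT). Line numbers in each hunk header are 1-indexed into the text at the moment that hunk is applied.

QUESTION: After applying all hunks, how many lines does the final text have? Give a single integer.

Answer: 8

Derivation:
Hunk 1: at line 2 remove [two,zsz] add [euu] -> 6 lines: njvw lnxd euu knkdj gxbd etu
Hunk 2: at line 1 remove [euu,knkdj] add [svcek,nsiy,syy] -> 7 lines: njvw lnxd svcek nsiy syy gxbd etu
Hunk 3: at line 2 remove [nsiy,syy] add [yacpp,src] -> 7 lines: njvw lnxd svcek yacpp src gxbd etu
Hunk 4: at line 2 remove [svcek,yacpp] add [wlmwa] -> 6 lines: njvw lnxd wlmwa src gxbd etu
Hunk 5: at line 1 remove [wlmwa] add [zwn,qzxsh,aqhtz] -> 8 lines: njvw lnxd zwn qzxsh aqhtz src gxbd etu
Hunk 6: at line 3 remove [qzxsh,aqhtz,src] add [nnrcd,ocxb,kgqnl] -> 8 lines: njvw lnxd zwn nnrcd ocxb kgqnl gxbd etu
Final line count: 8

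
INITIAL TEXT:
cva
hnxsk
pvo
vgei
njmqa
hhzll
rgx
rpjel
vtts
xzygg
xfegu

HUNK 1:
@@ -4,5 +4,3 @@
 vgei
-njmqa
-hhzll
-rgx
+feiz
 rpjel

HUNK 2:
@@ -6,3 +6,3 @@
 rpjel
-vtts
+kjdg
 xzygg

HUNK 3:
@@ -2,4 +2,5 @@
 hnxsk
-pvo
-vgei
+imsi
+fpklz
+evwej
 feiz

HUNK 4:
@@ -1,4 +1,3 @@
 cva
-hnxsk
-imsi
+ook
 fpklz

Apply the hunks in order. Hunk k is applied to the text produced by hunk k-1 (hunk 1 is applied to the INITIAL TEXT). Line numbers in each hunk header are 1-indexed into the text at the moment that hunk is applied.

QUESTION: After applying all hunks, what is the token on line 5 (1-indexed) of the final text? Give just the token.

Answer: feiz

Derivation:
Hunk 1: at line 4 remove [njmqa,hhzll,rgx] add [feiz] -> 9 lines: cva hnxsk pvo vgei feiz rpjel vtts xzygg xfegu
Hunk 2: at line 6 remove [vtts] add [kjdg] -> 9 lines: cva hnxsk pvo vgei feiz rpjel kjdg xzygg xfegu
Hunk 3: at line 2 remove [pvo,vgei] add [imsi,fpklz,evwej] -> 10 lines: cva hnxsk imsi fpklz evwej feiz rpjel kjdg xzygg xfegu
Hunk 4: at line 1 remove [hnxsk,imsi] add [ook] -> 9 lines: cva ook fpklz evwej feiz rpjel kjdg xzygg xfegu
Final line 5: feiz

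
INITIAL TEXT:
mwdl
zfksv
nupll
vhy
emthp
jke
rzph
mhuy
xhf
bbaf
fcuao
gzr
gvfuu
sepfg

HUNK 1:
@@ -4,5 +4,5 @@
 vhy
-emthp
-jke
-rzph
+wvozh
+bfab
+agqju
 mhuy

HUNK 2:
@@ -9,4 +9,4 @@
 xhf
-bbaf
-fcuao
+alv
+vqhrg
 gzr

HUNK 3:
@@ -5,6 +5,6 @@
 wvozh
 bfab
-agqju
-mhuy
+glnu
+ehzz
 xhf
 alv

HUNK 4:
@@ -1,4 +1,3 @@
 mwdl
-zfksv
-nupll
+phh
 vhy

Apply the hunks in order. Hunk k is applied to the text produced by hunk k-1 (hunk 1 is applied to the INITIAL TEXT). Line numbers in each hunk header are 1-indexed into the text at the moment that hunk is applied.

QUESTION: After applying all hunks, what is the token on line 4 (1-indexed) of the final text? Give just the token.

Answer: wvozh

Derivation:
Hunk 1: at line 4 remove [emthp,jke,rzph] add [wvozh,bfab,agqju] -> 14 lines: mwdl zfksv nupll vhy wvozh bfab agqju mhuy xhf bbaf fcuao gzr gvfuu sepfg
Hunk 2: at line 9 remove [bbaf,fcuao] add [alv,vqhrg] -> 14 lines: mwdl zfksv nupll vhy wvozh bfab agqju mhuy xhf alv vqhrg gzr gvfuu sepfg
Hunk 3: at line 5 remove [agqju,mhuy] add [glnu,ehzz] -> 14 lines: mwdl zfksv nupll vhy wvozh bfab glnu ehzz xhf alv vqhrg gzr gvfuu sepfg
Hunk 4: at line 1 remove [zfksv,nupll] add [phh] -> 13 lines: mwdl phh vhy wvozh bfab glnu ehzz xhf alv vqhrg gzr gvfuu sepfg
Final line 4: wvozh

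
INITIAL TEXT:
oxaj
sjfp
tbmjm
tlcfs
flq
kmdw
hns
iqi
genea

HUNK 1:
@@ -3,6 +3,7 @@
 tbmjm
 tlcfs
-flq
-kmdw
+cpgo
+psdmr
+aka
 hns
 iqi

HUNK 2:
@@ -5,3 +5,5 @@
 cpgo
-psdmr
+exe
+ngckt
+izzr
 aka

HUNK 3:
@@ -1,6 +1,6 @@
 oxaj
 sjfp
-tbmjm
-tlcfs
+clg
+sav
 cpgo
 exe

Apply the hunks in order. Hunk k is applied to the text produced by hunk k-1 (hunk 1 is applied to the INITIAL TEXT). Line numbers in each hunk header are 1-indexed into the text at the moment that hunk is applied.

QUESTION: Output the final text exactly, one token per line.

Hunk 1: at line 3 remove [flq,kmdw] add [cpgo,psdmr,aka] -> 10 lines: oxaj sjfp tbmjm tlcfs cpgo psdmr aka hns iqi genea
Hunk 2: at line 5 remove [psdmr] add [exe,ngckt,izzr] -> 12 lines: oxaj sjfp tbmjm tlcfs cpgo exe ngckt izzr aka hns iqi genea
Hunk 3: at line 1 remove [tbmjm,tlcfs] add [clg,sav] -> 12 lines: oxaj sjfp clg sav cpgo exe ngckt izzr aka hns iqi genea

Answer: oxaj
sjfp
clg
sav
cpgo
exe
ngckt
izzr
aka
hns
iqi
genea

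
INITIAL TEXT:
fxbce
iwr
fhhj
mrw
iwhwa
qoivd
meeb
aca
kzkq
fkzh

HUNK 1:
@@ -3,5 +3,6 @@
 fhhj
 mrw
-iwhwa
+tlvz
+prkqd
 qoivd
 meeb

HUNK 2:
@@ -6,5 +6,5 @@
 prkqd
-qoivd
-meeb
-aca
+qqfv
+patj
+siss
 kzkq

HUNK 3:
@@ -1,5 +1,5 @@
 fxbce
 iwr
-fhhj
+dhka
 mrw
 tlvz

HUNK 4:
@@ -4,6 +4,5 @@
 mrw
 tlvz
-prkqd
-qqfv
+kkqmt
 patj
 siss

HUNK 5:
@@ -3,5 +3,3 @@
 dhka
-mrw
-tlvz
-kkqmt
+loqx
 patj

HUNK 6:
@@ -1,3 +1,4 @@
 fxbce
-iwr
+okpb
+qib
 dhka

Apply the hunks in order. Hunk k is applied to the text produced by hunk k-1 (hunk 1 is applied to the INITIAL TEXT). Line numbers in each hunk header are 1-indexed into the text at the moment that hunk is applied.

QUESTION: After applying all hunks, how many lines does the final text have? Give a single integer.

Hunk 1: at line 3 remove [iwhwa] add [tlvz,prkqd] -> 11 lines: fxbce iwr fhhj mrw tlvz prkqd qoivd meeb aca kzkq fkzh
Hunk 2: at line 6 remove [qoivd,meeb,aca] add [qqfv,patj,siss] -> 11 lines: fxbce iwr fhhj mrw tlvz prkqd qqfv patj siss kzkq fkzh
Hunk 3: at line 1 remove [fhhj] add [dhka] -> 11 lines: fxbce iwr dhka mrw tlvz prkqd qqfv patj siss kzkq fkzh
Hunk 4: at line 4 remove [prkqd,qqfv] add [kkqmt] -> 10 lines: fxbce iwr dhka mrw tlvz kkqmt patj siss kzkq fkzh
Hunk 5: at line 3 remove [mrw,tlvz,kkqmt] add [loqx] -> 8 lines: fxbce iwr dhka loqx patj siss kzkq fkzh
Hunk 6: at line 1 remove [iwr] add [okpb,qib] -> 9 lines: fxbce okpb qib dhka loqx patj siss kzkq fkzh
Final line count: 9

Answer: 9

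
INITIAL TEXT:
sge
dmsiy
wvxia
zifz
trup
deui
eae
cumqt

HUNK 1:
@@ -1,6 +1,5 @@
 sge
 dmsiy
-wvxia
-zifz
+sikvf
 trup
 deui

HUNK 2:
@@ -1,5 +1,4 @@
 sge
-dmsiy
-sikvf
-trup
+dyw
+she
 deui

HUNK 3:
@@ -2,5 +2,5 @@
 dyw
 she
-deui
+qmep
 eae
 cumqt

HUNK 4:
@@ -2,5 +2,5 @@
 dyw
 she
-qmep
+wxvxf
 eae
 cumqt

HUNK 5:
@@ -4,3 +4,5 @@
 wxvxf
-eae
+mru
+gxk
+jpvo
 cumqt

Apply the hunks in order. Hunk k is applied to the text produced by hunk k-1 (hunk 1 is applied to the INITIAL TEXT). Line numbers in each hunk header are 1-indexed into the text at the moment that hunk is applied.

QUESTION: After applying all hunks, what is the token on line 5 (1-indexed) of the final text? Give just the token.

Hunk 1: at line 1 remove [wvxia,zifz] add [sikvf] -> 7 lines: sge dmsiy sikvf trup deui eae cumqt
Hunk 2: at line 1 remove [dmsiy,sikvf,trup] add [dyw,she] -> 6 lines: sge dyw she deui eae cumqt
Hunk 3: at line 2 remove [deui] add [qmep] -> 6 lines: sge dyw she qmep eae cumqt
Hunk 4: at line 2 remove [qmep] add [wxvxf] -> 6 lines: sge dyw she wxvxf eae cumqt
Hunk 5: at line 4 remove [eae] add [mru,gxk,jpvo] -> 8 lines: sge dyw she wxvxf mru gxk jpvo cumqt
Final line 5: mru

Answer: mru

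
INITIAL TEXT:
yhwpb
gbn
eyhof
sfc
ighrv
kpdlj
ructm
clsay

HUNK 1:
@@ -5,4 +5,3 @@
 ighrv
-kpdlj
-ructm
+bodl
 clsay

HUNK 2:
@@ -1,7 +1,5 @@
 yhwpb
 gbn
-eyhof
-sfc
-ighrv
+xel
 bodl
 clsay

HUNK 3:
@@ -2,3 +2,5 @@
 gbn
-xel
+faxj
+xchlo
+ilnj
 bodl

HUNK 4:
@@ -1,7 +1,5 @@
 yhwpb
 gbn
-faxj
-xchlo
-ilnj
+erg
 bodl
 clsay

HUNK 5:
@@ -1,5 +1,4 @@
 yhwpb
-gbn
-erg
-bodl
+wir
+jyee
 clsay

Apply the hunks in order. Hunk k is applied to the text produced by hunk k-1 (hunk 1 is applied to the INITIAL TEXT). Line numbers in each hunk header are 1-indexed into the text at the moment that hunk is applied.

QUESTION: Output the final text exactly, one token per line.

Answer: yhwpb
wir
jyee
clsay

Derivation:
Hunk 1: at line 5 remove [kpdlj,ructm] add [bodl] -> 7 lines: yhwpb gbn eyhof sfc ighrv bodl clsay
Hunk 2: at line 1 remove [eyhof,sfc,ighrv] add [xel] -> 5 lines: yhwpb gbn xel bodl clsay
Hunk 3: at line 2 remove [xel] add [faxj,xchlo,ilnj] -> 7 lines: yhwpb gbn faxj xchlo ilnj bodl clsay
Hunk 4: at line 1 remove [faxj,xchlo,ilnj] add [erg] -> 5 lines: yhwpb gbn erg bodl clsay
Hunk 5: at line 1 remove [gbn,erg,bodl] add [wir,jyee] -> 4 lines: yhwpb wir jyee clsay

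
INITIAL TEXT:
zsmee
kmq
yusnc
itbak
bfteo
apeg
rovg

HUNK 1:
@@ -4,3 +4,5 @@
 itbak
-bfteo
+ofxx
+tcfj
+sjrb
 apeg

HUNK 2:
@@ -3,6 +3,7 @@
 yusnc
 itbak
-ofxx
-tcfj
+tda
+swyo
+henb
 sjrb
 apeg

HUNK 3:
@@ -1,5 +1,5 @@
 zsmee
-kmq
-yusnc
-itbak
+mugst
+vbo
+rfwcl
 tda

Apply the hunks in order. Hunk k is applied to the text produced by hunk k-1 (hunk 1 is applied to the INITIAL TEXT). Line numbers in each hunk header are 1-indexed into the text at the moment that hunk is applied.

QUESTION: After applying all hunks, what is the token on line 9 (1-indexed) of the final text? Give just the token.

Hunk 1: at line 4 remove [bfteo] add [ofxx,tcfj,sjrb] -> 9 lines: zsmee kmq yusnc itbak ofxx tcfj sjrb apeg rovg
Hunk 2: at line 3 remove [ofxx,tcfj] add [tda,swyo,henb] -> 10 lines: zsmee kmq yusnc itbak tda swyo henb sjrb apeg rovg
Hunk 3: at line 1 remove [kmq,yusnc,itbak] add [mugst,vbo,rfwcl] -> 10 lines: zsmee mugst vbo rfwcl tda swyo henb sjrb apeg rovg
Final line 9: apeg

Answer: apeg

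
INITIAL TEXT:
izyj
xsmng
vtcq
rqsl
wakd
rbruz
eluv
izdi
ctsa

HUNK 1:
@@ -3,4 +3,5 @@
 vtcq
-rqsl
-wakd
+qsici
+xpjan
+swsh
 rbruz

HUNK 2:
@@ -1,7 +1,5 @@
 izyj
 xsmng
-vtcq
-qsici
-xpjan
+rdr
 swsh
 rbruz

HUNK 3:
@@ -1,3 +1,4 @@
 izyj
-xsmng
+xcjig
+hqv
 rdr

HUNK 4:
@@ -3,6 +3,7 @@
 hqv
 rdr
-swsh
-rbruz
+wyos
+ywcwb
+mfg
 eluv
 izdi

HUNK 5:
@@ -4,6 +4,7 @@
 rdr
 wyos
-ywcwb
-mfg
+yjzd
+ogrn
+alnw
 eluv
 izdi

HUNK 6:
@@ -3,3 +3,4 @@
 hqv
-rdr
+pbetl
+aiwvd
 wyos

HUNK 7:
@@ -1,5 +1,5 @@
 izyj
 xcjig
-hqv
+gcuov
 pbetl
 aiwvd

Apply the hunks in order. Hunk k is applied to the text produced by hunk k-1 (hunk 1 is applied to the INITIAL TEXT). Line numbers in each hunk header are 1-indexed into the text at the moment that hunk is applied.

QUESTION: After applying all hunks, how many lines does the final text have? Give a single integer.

Hunk 1: at line 3 remove [rqsl,wakd] add [qsici,xpjan,swsh] -> 10 lines: izyj xsmng vtcq qsici xpjan swsh rbruz eluv izdi ctsa
Hunk 2: at line 1 remove [vtcq,qsici,xpjan] add [rdr] -> 8 lines: izyj xsmng rdr swsh rbruz eluv izdi ctsa
Hunk 3: at line 1 remove [xsmng] add [xcjig,hqv] -> 9 lines: izyj xcjig hqv rdr swsh rbruz eluv izdi ctsa
Hunk 4: at line 3 remove [swsh,rbruz] add [wyos,ywcwb,mfg] -> 10 lines: izyj xcjig hqv rdr wyos ywcwb mfg eluv izdi ctsa
Hunk 5: at line 4 remove [ywcwb,mfg] add [yjzd,ogrn,alnw] -> 11 lines: izyj xcjig hqv rdr wyos yjzd ogrn alnw eluv izdi ctsa
Hunk 6: at line 3 remove [rdr] add [pbetl,aiwvd] -> 12 lines: izyj xcjig hqv pbetl aiwvd wyos yjzd ogrn alnw eluv izdi ctsa
Hunk 7: at line 1 remove [hqv] add [gcuov] -> 12 lines: izyj xcjig gcuov pbetl aiwvd wyos yjzd ogrn alnw eluv izdi ctsa
Final line count: 12

Answer: 12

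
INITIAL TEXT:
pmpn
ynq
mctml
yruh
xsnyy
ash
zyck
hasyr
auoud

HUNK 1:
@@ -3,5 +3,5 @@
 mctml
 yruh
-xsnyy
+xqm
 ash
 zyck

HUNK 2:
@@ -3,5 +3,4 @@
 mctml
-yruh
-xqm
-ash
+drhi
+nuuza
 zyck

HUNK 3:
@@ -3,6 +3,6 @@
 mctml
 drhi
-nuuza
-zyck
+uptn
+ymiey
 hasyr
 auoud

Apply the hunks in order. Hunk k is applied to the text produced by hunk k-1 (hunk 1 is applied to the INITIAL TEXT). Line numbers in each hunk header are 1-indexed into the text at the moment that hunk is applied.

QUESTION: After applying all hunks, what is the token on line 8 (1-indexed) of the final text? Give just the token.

Answer: auoud

Derivation:
Hunk 1: at line 3 remove [xsnyy] add [xqm] -> 9 lines: pmpn ynq mctml yruh xqm ash zyck hasyr auoud
Hunk 2: at line 3 remove [yruh,xqm,ash] add [drhi,nuuza] -> 8 lines: pmpn ynq mctml drhi nuuza zyck hasyr auoud
Hunk 3: at line 3 remove [nuuza,zyck] add [uptn,ymiey] -> 8 lines: pmpn ynq mctml drhi uptn ymiey hasyr auoud
Final line 8: auoud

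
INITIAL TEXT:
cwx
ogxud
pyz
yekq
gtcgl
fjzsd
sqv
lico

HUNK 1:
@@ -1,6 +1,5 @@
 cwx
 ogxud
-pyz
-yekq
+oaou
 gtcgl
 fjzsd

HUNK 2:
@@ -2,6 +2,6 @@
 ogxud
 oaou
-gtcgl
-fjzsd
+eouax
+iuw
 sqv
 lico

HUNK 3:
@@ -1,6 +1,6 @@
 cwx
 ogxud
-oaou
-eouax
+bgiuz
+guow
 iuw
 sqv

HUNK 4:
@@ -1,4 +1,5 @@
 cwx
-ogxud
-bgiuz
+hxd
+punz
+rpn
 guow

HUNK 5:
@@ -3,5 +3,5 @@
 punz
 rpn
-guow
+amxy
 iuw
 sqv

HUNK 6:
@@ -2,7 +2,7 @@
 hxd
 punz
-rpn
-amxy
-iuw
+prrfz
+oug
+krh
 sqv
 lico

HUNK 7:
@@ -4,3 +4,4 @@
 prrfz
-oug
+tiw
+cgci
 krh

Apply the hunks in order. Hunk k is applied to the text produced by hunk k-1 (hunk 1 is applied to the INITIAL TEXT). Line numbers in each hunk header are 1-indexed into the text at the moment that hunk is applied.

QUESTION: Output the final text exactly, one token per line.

Answer: cwx
hxd
punz
prrfz
tiw
cgci
krh
sqv
lico

Derivation:
Hunk 1: at line 1 remove [pyz,yekq] add [oaou] -> 7 lines: cwx ogxud oaou gtcgl fjzsd sqv lico
Hunk 2: at line 2 remove [gtcgl,fjzsd] add [eouax,iuw] -> 7 lines: cwx ogxud oaou eouax iuw sqv lico
Hunk 3: at line 1 remove [oaou,eouax] add [bgiuz,guow] -> 7 lines: cwx ogxud bgiuz guow iuw sqv lico
Hunk 4: at line 1 remove [ogxud,bgiuz] add [hxd,punz,rpn] -> 8 lines: cwx hxd punz rpn guow iuw sqv lico
Hunk 5: at line 3 remove [guow] add [amxy] -> 8 lines: cwx hxd punz rpn amxy iuw sqv lico
Hunk 6: at line 2 remove [rpn,amxy,iuw] add [prrfz,oug,krh] -> 8 lines: cwx hxd punz prrfz oug krh sqv lico
Hunk 7: at line 4 remove [oug] add [tiw,cgci] -> 9 lines: cwx hxd punz prrfz tiw cgci krh sqv lico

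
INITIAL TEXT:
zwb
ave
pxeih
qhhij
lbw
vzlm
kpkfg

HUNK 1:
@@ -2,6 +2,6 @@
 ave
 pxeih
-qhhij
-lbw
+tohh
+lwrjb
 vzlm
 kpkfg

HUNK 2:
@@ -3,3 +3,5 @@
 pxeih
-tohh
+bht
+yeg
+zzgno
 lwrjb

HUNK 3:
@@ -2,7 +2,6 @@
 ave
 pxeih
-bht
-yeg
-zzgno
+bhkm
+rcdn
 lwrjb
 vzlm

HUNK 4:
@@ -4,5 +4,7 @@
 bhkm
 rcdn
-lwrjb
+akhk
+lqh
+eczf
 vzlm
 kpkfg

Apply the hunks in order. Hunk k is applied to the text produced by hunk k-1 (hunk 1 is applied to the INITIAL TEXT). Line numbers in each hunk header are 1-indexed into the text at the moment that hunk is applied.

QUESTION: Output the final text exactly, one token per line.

Hunk 1: at line 2 remove [qhhij,lbw] add [tohh,lwrjb] -> 7 lines: zwb ave pxeih tohh lwrjb vzlm kpkfg
Hunk 2: at line 3 remove [tohh] add [bht,yeg,zzgno] -> 9 lines: zwb ave pxeih bht yeg zzgno lwrjb vzlm kpkfg
Hunk 3: at line 2 remove [bht,yeg,zzgno] add [bhkm,rcdn] -> 8 lines: zwb ave pxeih bhkm rcdn lwrjb vzlm kpkfg
Hunk 4: at line 4 remove [lwrjb] add [akhk,lqh,eczf] -> 10 lines: zwb ave pxeih bhkm rcdn akhk lqh eczf vzlm kpkfg

Answer: zwb
ave
pxeih
bhkm
rcdn
akhk
lqh
eczf
vzlm
kpkfg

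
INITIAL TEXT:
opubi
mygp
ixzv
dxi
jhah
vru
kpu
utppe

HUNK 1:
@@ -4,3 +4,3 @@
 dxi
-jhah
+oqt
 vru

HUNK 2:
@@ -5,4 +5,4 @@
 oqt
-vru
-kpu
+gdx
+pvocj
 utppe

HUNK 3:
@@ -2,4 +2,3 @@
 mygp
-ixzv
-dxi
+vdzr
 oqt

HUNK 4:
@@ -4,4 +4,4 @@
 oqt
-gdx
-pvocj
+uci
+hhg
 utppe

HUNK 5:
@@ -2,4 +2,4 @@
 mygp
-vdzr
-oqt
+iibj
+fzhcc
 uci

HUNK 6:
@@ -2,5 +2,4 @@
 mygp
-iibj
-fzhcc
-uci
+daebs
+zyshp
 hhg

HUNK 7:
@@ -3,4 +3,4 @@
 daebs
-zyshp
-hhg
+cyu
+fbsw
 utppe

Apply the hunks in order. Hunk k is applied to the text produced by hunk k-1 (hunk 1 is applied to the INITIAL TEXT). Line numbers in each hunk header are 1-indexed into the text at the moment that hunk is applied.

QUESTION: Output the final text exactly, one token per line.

Hunk 1: at line 4 remove [jhah] add [oqt] -> 8 lines: opubi mygp ixzv dxi oqt vru kpu utppe
Hunk 2: at line 5 remove [vru,kpu] add [gdx,pvocj] -> 8 lines: opubi mygp ixzv dxi oqt gdx pvocj utppe
Hunk 3: at line 2 remove [ixzv,dxi] add [vdzr] -> 7 lines: opubi mygp vdzr oqt gdx pvocj utppe
Hunk 4: at line 4 remove [gdx,pvocj] add [uci,hhg] -> 7 lines: opubi mygp vdzr oqt uci hhg utppe
Hunk 5: at line 2 remove [vdzr,oqt] add [iibj,fzhcc] -> 7 lines: opubi mygp iibj fzhcc uci hhg utppe
Hunk 6: at line 2 remove [iibj,fzhcc,uci] add [daebs,zyshp] -> 6 lines: opubi mygp daebs zyshp hhg utppe
Hunk 7: at line 3 remove [zyshp,hhg] add [cyu,fbsw] -> 6 lines: opubi mygp daebs cyu fbsw utppe

Answer: opubi
mygp
daebs
cyu
fbsw
utppe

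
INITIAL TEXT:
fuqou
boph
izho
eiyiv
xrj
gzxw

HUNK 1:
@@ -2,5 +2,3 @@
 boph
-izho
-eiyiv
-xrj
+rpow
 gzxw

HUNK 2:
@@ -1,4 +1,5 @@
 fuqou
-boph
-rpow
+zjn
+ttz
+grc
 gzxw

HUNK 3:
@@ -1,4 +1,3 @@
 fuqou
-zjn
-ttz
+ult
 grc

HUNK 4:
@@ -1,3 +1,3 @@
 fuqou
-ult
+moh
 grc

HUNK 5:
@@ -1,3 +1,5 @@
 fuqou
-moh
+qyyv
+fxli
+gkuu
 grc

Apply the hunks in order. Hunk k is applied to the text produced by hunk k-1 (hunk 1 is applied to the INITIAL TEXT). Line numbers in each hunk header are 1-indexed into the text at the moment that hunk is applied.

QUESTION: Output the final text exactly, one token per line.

Hunk 1: at line 2 remove [izho,eiyiv,xrj] add [rpow] -> 4 lines: fuqou boph rpow gzxw
Hunk 2: at line 1 remove [boph,rpow] add [zjn,ttz,grc] -> 5 lines: fuqou zjn ttz grc gzxw
Hunk 3: at line 1 remove [zjn,ttz] add [ult] -> 4 lines: fuqou ult grc gzxw
Hunk 4: at line 1 remove [ult] add [moh] -> 4 lines: fuqou moh grc gzxw
Hunk 5: at line 1 remove [moh] add [qyyv,fxli,gkuu] -> 6 lines: fuqou qyyv fxli gkuu grc gzxw

Answer: fuqou
qyyv
fxli
gkuu
grc
gzxw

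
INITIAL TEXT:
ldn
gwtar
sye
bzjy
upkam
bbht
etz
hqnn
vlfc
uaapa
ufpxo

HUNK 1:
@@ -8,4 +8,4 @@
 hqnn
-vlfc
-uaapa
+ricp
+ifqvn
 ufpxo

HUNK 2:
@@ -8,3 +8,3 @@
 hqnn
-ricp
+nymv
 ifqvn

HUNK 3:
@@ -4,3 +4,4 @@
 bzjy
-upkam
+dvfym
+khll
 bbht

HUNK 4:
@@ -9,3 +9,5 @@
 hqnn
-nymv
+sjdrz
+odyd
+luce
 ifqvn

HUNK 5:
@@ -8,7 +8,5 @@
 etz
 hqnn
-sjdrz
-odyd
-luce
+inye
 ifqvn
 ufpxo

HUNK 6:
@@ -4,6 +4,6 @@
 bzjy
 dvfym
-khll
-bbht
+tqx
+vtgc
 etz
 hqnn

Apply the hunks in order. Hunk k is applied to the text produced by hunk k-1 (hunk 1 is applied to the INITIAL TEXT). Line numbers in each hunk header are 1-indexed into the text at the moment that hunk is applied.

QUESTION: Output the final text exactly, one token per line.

Hunk 1: at line 8 remove [vlfc,uaapa] add [ricp,ifqvn] -> 11 lines: ldn gwtar sye bzjy upkam bbht etz hqnn ricp ifqvn ufpxo
Hunk 2: at line 8 remove [ricp] add [nymv] -> 11 lines: ldn gwtar sye bzjy upkam bbht etz hqnn nymv ifqvn ufpxo
Hunk 3: at line 4 remove [upkam] add [dvfym,khll] -> 12 lines: ldn gwtar sye bzjy dvfym khll bbht etz hqnn nymv ifqvn ufpxo
Hunk 4: at line 9 remove [nymv] add [sjdrz,odyd,luce] -> 14 lines: ldn gwtar sye bzjy dvfym khll bbht etz hqnn sjdrz odyd luce ifqvn ufpxo
Hunk 5: at line 8 remove [sjdrz,odyd,luce] add [inye] -> 12 lines: ldn gwtar sye bzjy dvfym khll bbht etz hqnn inye ifqvn ufpxo
Hunk 6: at line 4 remove [khll,bbht] add [tqx,vtgc] -> 12 lines: ldn gwtar sye bzjy dvfym tqx vtgc etz hqnn inye ifqvn ufpxo

Answer: ldn
gwtar
sye
bzjy
dvfym
tqx
vtgc
etz
hqnn
inye
ifqvn
ufpxo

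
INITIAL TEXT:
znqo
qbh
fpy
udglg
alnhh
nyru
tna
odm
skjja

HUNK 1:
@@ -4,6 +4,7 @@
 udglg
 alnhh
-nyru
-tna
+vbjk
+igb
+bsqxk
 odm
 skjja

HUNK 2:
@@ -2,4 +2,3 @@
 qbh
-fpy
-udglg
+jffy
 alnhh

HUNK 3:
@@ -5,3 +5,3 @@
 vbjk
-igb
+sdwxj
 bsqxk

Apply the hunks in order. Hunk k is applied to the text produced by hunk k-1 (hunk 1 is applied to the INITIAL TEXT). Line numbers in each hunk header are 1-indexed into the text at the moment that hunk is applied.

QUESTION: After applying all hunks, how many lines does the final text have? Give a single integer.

Answer: 9

Derivation:
Hunk 1: at line 4 remove [nyru,tna] add [vbjk,igb,bsqxk] -> 10 lines: znqo qbh fpy udglg alnhh vbjk igb bsqxk odm skjja
Hunk 2: at line 2 remove [fpy,udglg] add [jffy] -> 9 lines: znqo qbh jffy alnhh vbjk igb bsqxk odm skjja
Hunk 3: at line 5 remove [igb] add [sdwxj] -> 9 lines: znqo qbh jffy alnhh vbjk sdwxj bsqxk odm skjja
Final line count: 9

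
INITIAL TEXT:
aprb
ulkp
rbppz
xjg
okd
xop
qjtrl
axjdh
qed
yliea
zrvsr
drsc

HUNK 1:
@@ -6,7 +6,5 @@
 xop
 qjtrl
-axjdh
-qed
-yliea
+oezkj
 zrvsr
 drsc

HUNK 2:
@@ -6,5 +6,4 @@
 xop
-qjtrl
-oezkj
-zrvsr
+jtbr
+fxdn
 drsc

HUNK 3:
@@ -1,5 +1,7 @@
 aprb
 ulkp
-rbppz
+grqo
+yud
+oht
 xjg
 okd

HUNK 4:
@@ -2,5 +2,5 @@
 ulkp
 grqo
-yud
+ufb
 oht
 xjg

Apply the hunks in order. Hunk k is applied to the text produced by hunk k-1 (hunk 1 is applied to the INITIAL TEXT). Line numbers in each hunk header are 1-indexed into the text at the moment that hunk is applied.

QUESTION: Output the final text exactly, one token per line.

Hunk 1: at line 6 remove [axjdh,qed,yliea] add [oezkj] -> 10 lines: aprb ulkp rbppz xjg okd xop qjtrl oezkj zrvsr drsc
Hunk 2: at line 6 remove [qjtrl,oezkj,zrvsr] add [jtbr,fxdn] -> 9 lines: aprb ulkp rbppz xjg okd xop jtbr fxdn drsc
Hunk 3: at line 1 remove [rbppz] add [grqo,yud,oht] -> 11 lines: aprb ulkp grqo yud oht xjg okd xop jtbr fxdn drsc
Hunk 4: at line 2 remove [yud] add [ufb] -> 11 lines: aprb ulkp grqo ufb oht xjg okd xop jtbr fxdn drsc

Answer: aprb
ulkp
grqo
ufb
oht
xjg
okd
xop
jtbr
fxdn
drsc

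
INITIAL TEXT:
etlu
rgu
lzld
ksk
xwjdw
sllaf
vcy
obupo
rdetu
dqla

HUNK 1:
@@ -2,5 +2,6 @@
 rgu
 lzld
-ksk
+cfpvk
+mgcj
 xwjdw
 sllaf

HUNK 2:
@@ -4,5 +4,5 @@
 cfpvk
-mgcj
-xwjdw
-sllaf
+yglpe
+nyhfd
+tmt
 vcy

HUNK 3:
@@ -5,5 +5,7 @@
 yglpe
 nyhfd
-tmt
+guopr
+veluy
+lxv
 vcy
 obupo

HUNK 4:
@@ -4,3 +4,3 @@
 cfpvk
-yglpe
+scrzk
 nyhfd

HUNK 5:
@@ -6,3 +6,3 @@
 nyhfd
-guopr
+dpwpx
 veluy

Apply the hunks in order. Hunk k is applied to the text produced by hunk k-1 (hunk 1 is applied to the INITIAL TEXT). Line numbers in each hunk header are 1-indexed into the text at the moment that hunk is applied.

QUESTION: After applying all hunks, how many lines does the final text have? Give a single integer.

Hunk 1: at line 2 remove [ksk] add [cfpvk,mgcj] -> 11 lines: etlu rgu lzld cfpvk mgcj xwjdw sllaf vcy obupo rdetu dqla
Hunk 2: at line 4 remove [mgcj,xwjdw,sllaf] add [yglpe,nyhfd,tmt] -> 11 lines: etlu rgu lzld cfpvk yglpe nyhfd tmt vcy obupo rdetu dqla
Hunk 3: at line 5 remove [tmt] add [guopr,veluy,lxv] -> 13 lines: etlu rgu lzld cfpvk yglpe nyhfd guopr veluy lxv vcy obupo rdetu dqla
Hunk 4: at line 4 remove [yglpe] add [scrzk] -> 13 lines: etlu rgu lzld cfpvk scrzk nyhfd guopr veluy lxv vcy obupo rdetu dqla
Hunk 5: at line 6 remove [guopr] add [dpwpx] -> 13 lines: etlu rgu lzld cfpvk scrzk nyhfd dpwpx veluy lxv vcy obupo rdetu dqla
Final line count: 13

Answer: 13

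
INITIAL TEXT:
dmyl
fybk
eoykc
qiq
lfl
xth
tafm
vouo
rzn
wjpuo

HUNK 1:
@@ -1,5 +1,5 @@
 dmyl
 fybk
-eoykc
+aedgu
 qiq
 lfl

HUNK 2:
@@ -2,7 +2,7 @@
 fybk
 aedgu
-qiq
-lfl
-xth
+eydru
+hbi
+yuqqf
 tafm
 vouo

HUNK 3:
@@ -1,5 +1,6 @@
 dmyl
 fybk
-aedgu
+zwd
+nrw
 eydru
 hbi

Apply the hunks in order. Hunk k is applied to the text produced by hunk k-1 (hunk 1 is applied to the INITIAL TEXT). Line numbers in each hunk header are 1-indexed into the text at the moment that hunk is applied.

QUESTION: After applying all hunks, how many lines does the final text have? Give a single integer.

Answer: 11

Derivation:
Hunk 1: at line 1 remove [eoykc] add [aedgu] -> 10 lines: dmyl fybk aedgu qiq lfl xth tafm vouo rzn wjpuo
Hunk 2: at line 2 remove [qiq,lfl,xth] add [eydru,hbi,yuqqf] -> 10 lines: dmyl fybk aedgu eydru hbi yuqqf tafm vouo rzn wjpuo
Hunk 3: at line 1 remove [aedgu] add [zwd,nrw] -> 11 lines: dmyl fybk zwd nrw eydru hbi yuqqf tafm vouo rzn wjpuo
Final line count: 11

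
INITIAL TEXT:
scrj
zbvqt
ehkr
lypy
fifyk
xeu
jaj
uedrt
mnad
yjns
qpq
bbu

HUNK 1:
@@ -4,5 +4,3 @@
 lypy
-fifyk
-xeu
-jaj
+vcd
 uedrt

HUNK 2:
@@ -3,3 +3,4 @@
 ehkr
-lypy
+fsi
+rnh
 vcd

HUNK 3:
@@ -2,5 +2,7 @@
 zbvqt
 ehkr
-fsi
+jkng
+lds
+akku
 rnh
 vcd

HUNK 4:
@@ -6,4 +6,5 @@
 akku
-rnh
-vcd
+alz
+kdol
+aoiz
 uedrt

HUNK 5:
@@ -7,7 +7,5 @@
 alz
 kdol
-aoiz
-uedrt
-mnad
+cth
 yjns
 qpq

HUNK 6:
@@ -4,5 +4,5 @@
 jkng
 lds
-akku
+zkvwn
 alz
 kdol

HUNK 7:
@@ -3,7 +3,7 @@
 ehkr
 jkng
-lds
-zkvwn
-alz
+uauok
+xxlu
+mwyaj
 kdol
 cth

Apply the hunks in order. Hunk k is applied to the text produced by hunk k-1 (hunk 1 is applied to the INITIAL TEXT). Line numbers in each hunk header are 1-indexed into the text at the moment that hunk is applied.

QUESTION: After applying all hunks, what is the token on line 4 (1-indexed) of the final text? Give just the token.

Hunk 1: at line 4 remove [fifyk,xeu,jaj] add [vcd] -> 10 lines: scrj zbvqt ehkr lypy vcd uedrt mnad yjns qpq bbu
Hunk 2: at line 3 remove [lypy] add [fsi,rnh] -> 11 lines: scrj zbvqt ehkr fsi rnh vcd uedrt mnad yjns qpq bbu
Hunk 3: at line 2 remove [fsi] add [jkng,lds,akku] -> 13 lines: scrj zbvqt ehkr jkng lds akku rnh vcd uedrt mnad yjns qpq bbu
Hunk 4: at line 6 remove [rnh,vcd] add [alz,kdol,aoiz] -> 14 lines: scrj zbvqt ehkr jkng lds akku alz kdol aoiz uedrt mnad yjns qpq bbu
Hunk 5: at line 7 remove [aoiz,uedrt,mnad] add [cth] -> 12 lines: scrj zbvqt ehkr jkng lds akku alz kdol cth yjns qpq bbu
Hunk 6: at line 4 remove [akku] add [zkvwn] -> 12 lines: scrj zbvqt ehkr jkng lds zkvwn alz kdol cth yjns qpq bbu
Hunk 7: at line 3 remove [lds,zkvwn,alz] add [uauok,xxlu,mwyaj] -> 12 lines: scrj zbvqt ehkr jkng uauok xxlu mwyaj kdol cth yjns qpq bbu
Final line 4: jkng

Answer: jkng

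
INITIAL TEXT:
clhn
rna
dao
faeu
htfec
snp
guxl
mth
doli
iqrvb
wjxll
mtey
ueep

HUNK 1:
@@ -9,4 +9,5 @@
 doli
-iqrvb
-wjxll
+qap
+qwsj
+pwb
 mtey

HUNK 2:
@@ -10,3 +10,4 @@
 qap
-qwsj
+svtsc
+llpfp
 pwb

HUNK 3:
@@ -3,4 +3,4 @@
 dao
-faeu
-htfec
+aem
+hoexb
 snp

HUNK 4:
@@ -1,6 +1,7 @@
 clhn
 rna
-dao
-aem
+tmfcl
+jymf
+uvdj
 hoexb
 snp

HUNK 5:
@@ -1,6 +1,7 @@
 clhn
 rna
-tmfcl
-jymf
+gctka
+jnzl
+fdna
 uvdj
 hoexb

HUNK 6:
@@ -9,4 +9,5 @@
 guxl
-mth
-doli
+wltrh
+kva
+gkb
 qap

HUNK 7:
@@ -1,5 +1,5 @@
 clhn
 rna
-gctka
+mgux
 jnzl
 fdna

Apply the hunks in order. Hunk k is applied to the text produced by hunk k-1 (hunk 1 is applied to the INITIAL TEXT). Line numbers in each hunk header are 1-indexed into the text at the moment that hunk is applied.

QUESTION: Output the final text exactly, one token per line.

Answer: clhn
rna
mgux
jnzl
fdna
uvdj
hoexb
snp
guxl
wltrh
kva
gkb
qap
svtsc
llpfp
pwb
mtey
ueep

Derivation:
Hunk 1: at line 9 remove [iqrvb,wjxll] add [qap,qwsj,pwb] -> 14 lines: clhn rna dao faeu htfec snp guxl mth doli qap qwsj pwb mtey ueep
Hunk 2: at line 10 remove [qwsj] add [svtsc,llpfp] -> 15 lines: clhn rna dao faeu htfec snp guxl mth doli qap svtsc llpfp pwb mtey ueep
Hunk 3: at line 3 remove [faeu,htfec] add [aem,hoexb] -> 15 lines: clhn rna dao aem hoexb snp guxl mth doli qap svtsc llpfp pwb mtey ueep
Hunk 4: at line 1 remove [dao,aem] add [tmfcl,jymf,uvdj] -> 16 lines: clhn rna tmfcl jymf uvdj hoexb snp guxl mth doli qap svtsc llpfp pwb mtey ueep
Hunk 5: at line 1 remove [tmfcl,jymf] add [gctka,jnzl,fdna] -> 17 lines: clhn rna gctka jnzl fdna uvdj hoexb snp guxl mth doli qap svtsc llpfp pwb mtey ueep
Hunk 6: at line 9 remove [mth,doli] add [wltrh,kva,gkb] -> 18 lines: clhn rna gctka jnzl fdna uvdj hoexb snp guxl wltrh kva gkb qap svtsc llpfp pwb mtey ueep
Hunk 7: at line 1 remove [gctka] add [mgux] -> 18 lines: clhn rna mgux jnzl fdna uvdj hoexb snp guxl wltrh kva gkb qap svtsc llpfp pwb mtey ueep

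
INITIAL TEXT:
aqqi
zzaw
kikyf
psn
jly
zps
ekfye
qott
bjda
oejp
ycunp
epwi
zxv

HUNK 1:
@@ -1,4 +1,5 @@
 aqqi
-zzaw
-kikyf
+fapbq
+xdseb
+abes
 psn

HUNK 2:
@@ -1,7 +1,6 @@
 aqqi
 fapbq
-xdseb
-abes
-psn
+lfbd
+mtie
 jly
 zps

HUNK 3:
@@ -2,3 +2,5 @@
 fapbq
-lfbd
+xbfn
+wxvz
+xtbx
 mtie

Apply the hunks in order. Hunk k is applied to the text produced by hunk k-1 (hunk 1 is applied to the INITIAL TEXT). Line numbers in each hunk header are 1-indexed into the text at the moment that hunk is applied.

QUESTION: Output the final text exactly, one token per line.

Answer: aqqi
fapbq
xbfn
wxvz
xtbx
mtie
jly
zps
ekfye
qott
bjda
oejp
ycunp
epwi
zxv

Derivation:
Hunk 1: at line 1 remove [zzaw,kikyf] add [fapbq,xdseb,abes] -> 14 lines: aqqi fapbq xdseb abes psn jly zps ekfye qott bjda oejp ycunp epwi zxv
Hunk 2: at line 1 remove [xdseb,abes,psn] add [lfbd,mtie] -> 13 lines: aqqi fapbq lfbd mtie jly zps ekfye qott bjda oejp ycunp epwi zxv
Hunk 3: at line 2 remove [lfbd] add [xbfn,wxvz,xtbx] -> 15 lines: aqqi fapbq xbfn wxvz xtbx mtie jly zps ekfye qott bjda oejp ycunp epwi zxv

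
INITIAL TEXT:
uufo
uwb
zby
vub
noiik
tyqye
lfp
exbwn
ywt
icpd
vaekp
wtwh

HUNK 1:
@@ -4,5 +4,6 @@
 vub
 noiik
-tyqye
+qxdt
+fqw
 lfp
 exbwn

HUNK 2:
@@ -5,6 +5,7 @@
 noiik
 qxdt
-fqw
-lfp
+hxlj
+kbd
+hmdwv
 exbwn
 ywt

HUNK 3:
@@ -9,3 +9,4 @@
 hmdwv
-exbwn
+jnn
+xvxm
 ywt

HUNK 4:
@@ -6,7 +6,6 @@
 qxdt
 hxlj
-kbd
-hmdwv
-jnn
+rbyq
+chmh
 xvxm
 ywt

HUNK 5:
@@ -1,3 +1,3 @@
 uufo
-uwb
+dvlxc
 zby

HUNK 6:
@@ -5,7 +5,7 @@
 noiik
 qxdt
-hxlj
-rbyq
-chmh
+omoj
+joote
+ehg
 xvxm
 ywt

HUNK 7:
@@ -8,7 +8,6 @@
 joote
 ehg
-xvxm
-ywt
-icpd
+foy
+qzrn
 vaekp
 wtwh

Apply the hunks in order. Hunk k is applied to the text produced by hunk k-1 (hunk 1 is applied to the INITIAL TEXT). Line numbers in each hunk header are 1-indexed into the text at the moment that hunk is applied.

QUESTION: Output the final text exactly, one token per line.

Answer: uufo
dvlxc
zby
vub
noiik
qxdt
omoj
joote
ehg
foy
qzrn
vaekp
wtwh

Derivation:
Hunk 1: at line 4 remove [tyqye] add [qxdt,fqw] -> 13 lines: uufo uwb zby vub noiik qxdt fqw lfp exbwn ywt icpd vaekp wtwh
Hunk 2: at line 5 remove [fqw,lfp] add [hxlj,kbd,hmdwv] -> 14 lines: uufo uwb zby vub noiik qxdt hxlj kbd hmdwv exbwn ywt icpd vaekp wtwh
Hunk 3: at line 9 remove [exbwn] add [jnn,xvxm] -> 15 lines: uufo uwb zby vub noiik qxdt hxlj kbd hmdwv jnn xvxm ywt icpd vaekp wtwh
Hunk 4: at line 6 remove [kbd,hmdwv,jnn] add [rbyq,chmh] -> 14 lines: uufo uwb zby vub noiik qxdt hxlj rbyq chmh xvxm ywt icpd vaekp wtwh
Hunk 5: at line 1 remove [uwb] add [dvlxc] -> 14 lines: uufo dvlxc zby vub noiik qxdt hxlj rbyq chmh xvxm ywt icpd vaekp wtwh
Hunk 6: at line 5 remove [hxlj,rbyq,chmh] add [omoj,joote,ehg] -> 14 lines: uufo dvlxc zby vub noiik qxdt omoj joote ehg xvxm ywt icpd vaekp wtwh
Hunk 7: at line 8 remove [xvxm,ywt,icpd] add [foy,qzrn] -> 13 lines: uufo dvlxc zby vub noiik qxdt omoj joote ehg foy qzrn vaekp wtwh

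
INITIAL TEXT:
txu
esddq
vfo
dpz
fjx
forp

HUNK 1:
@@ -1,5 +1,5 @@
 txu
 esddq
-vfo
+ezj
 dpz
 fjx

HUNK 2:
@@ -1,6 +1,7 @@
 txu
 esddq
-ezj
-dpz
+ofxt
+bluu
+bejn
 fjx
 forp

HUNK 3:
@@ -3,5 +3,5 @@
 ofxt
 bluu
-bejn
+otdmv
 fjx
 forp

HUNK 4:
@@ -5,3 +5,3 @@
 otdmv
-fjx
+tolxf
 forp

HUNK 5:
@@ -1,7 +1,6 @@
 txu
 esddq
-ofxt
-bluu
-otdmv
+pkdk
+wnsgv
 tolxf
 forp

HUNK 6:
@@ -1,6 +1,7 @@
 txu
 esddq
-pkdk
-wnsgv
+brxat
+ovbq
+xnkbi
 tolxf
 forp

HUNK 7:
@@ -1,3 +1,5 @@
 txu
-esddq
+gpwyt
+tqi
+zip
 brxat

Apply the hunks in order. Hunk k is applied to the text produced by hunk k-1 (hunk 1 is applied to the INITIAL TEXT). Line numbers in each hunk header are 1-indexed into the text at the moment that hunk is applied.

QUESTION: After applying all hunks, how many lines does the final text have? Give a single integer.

Answer: 9

Derivation:
Hunk 1: at line 1 remove [vfo] add [ezj] -> 6 lines: txu esddq ezj dpz fjx forp
Hunk 2: at line 1 remove [ezj,dpz] add [ofxt,bluu,bejn] -> 7 lines: txu esddq ofxt bluu bejn fjx forp
Hunk 3: at line 3 remove [bejn] add [otdmv] -> 7 lines: txu esddq ofxt bluu otdmv fjx forp
Hunk 4: at line 5 remove [fjx] add [tolxf] -> 7 lines: txu esddq ofxt bluu otdmv tolxf forp
Hunk 5: at line 1 remove [ofxt,bluu,otdmv] add [pkdk,wnsgv] -> 6 lines: txu esddq pkdk wnsgv tolxf forp
Hunk 6: at line 1 remove [pkdk,wnsgv] add [brxat,ovbq,xnkbi] -> 7 lines: txu esddq brxat ovbq xnkbi tolxf forp
Hunk 7: at line 1 remove [esddq] add [gpwyt,tqi,zip] -> 9 lines: txu gpwyt tqi zip brxat ovbq xnkbi tolxf forp
Final line count: 9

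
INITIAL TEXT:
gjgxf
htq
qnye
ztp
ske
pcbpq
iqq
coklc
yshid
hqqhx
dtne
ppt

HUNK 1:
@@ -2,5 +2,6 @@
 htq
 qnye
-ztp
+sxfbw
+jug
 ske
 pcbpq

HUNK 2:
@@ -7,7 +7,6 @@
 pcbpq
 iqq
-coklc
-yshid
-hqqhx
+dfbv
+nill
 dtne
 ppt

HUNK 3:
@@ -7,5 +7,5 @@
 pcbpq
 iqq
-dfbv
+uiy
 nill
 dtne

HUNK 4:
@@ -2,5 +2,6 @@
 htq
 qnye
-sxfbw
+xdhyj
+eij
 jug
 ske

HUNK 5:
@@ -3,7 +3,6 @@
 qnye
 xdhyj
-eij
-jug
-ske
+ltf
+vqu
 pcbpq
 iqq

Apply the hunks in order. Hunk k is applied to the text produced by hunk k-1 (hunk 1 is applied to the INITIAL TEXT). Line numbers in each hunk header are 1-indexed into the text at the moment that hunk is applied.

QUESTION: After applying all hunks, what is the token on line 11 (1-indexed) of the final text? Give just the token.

Answer: dtne

Derivation:
Hunk 1: at line 2 remove [ztp] add [sxfbw,jug] -> 13 lines: gjgxf htq qnye sxfbw jug ske pcbpq iqq coklc yshid hqqhx dtne ppt
Hunk 2: at line 7 remove [coklc,yshid,hqqhx] add [dfbv,nill] -> 12 lines: gjgxf htq qnye sxfbw jug ske pcbpq iqq dfbv nill dtne ppt
Hunk 3: at line 7 remove [dfbv] add [uiy] -> 12 lines: gjgxf htq qnye sxfbw jug ske pcbpq iqq uiy nill dtne ppt
Hunk 4: at line 2 remove [sxfbw] add [xdhyj,eij] -> 13 lines: gjgxf htq qnye xdhyj eij jug ske pcbpq iqq uiy nill dtne ppt
Hunk 5: at line 3 remove [eij,jug,ske] add [ltf,vqu] -> 12 lines: gjgxf htq qnye xdhyj ltf vqu pcbpq iqq uiy nill dtne ppt
Final line 11: dtne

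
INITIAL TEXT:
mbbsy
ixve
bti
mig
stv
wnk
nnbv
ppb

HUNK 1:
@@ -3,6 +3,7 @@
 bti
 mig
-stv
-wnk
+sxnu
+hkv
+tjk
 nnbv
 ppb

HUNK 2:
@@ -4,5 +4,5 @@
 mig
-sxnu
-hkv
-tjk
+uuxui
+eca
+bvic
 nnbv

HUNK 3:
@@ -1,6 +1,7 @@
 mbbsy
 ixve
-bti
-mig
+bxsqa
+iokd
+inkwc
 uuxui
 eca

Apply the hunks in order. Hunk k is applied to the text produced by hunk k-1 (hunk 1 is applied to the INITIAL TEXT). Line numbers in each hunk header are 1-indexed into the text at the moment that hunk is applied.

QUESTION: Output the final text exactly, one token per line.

Hunk 1: at line 3 remove [stv,wnk] add [sxnu,hkv,tjk] -> 9 lines: mbbsy ixve bti mig sxnu hkv tjk nnbv ppb
Hunk 2: at line 4 remove [sxnu,hkv,tjk] add [uuxui,eca,bvic] -> 9 lines: mbbsy ixve bti mig uuxui eca bvic nnbv ppb
Hunk 3: at line 1 remove [bti,mig] add [bxsqa,iokd,inkwc] -> 10 lines: mbbsy ixve bxsqa iokd inkwc uuxui eca bvic nnbv ppb

Answer: mbbsy
ixve
bxsqa
iokd
inkwc
uuxui
eca
bvic
nnbv
ppb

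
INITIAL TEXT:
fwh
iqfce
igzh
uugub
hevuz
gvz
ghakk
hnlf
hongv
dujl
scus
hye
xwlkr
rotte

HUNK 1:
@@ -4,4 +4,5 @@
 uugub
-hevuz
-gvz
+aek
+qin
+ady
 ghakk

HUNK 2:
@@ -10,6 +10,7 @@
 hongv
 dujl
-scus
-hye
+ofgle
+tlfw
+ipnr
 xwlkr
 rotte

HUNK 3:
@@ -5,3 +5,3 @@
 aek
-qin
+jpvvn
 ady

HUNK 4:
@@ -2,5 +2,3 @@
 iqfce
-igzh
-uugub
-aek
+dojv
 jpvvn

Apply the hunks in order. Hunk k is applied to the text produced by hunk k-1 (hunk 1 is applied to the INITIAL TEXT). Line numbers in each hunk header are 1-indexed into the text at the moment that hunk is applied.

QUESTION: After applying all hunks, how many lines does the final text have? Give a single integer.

Answer: 14

Derivation:
Hunk 1: at line 4 remove [hevuz,gvz] add [aek,qin,ady] -> 15 lines: fwh iqfce igzh uugub aek qin ady ghakk hnlf hongv dujl scus hye xwlkr rotte
Hunk 2: at line 10 remove [scus,hye] add [ofgle,tlfw,ipnr] -> 16 lines: fwh iqfce igzh uugub aek qin ady ghakk hnlf hongv dujl ofgle tlfw ipnr xwlkr rotte
Hunk 3: at line 5 remove [qin] add [jpvvn] -> 16 lines: fwh iqfce igzh uugub aek jpvvn ady ghakk hnlf hongv dujl ofgle tlfw ipnr xwlkr rotte
Hunk 4: at line 2 remove [igzh,uugub,aek] add [dojv] -> 14 lines: fwh iqfce dojv jpvvn ady ghakk hnlf hongv dujl ofgle tlfw ipnr xwlkr rotte
Final line count: 14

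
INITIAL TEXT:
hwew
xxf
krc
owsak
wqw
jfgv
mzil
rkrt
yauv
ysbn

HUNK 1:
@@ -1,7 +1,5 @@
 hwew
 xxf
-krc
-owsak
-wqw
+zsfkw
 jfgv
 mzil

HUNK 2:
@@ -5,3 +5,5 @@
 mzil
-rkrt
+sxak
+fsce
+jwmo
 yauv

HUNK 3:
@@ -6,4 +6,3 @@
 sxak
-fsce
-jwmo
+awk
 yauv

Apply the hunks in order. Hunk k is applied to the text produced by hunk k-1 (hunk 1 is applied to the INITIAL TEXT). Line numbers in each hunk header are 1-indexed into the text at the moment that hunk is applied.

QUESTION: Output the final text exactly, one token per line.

Hunk 1: at line 1 remove [krc,owsak,wqw] add [zsfkw] -> 8 lines: hwew xxf zsfkw jfgv mzil rkrt yauv ysbn
Hunk 2: at line 5 remove [rkrt] add [sxak,fsce,jwmo] -> 10 lines: hwew xxf zsfkw jfgv mzil sxak fsce jwmo yauv ysbn
Hunk 3: at line 6 remove [fsce,jwmo] add [awk] -> 9 lines: hwew xxf zsfkw jfgv mzil sxak awk yauv ysbn

Answer: hwew
xxf
zsfkw
jfgv
mzil
sxak
awk
yauv
ysbn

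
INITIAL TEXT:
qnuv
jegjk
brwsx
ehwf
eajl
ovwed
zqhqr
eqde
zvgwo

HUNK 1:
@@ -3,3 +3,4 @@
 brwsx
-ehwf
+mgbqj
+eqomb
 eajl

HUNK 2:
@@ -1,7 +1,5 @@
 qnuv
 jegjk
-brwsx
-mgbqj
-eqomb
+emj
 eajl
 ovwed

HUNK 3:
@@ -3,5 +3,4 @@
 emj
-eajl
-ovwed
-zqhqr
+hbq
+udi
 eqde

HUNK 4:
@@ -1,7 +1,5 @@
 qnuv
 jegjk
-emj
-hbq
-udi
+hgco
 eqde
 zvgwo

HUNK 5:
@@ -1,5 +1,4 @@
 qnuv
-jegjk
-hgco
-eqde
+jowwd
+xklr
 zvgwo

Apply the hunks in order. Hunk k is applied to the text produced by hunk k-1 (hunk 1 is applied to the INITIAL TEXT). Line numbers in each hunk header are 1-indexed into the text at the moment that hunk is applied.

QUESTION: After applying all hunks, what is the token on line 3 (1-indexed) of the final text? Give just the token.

Answer: xklr

Derivation:
Hunk 1: at line 3 remove [ehwf] add [mgbqj,eqomb] -> 10 lines: qnuv jegjk brwsx mgbqj eqomb eajl ovwed zqhqr eqde zvgwo
Hunk 2: at line 1 remove [brwsx,mgbqj,eqomb] add [emj] -> 8 lines: qnuv jegjk emj eajl ovwed zqhqr eqde zvgwo
Hunk 3: at line 3 remove [eajl,ovwed,zqhqr] add [hbq,udi] -> 7 lines: qnuv jegjk emj hbq udi eqde zvgwo
Hunk 4: at line 1 remove [emj,hbq,udi] add [hgco] -> 5 lines: qnuv jegjk hgco eqde zvgwo
Hunk 5: at line 1 remove [jegjk,hgco,eqde] add [jowwd,xklr] -> 4 lines: qnuv jowwd xklr zvgwo
Final line 3: xklr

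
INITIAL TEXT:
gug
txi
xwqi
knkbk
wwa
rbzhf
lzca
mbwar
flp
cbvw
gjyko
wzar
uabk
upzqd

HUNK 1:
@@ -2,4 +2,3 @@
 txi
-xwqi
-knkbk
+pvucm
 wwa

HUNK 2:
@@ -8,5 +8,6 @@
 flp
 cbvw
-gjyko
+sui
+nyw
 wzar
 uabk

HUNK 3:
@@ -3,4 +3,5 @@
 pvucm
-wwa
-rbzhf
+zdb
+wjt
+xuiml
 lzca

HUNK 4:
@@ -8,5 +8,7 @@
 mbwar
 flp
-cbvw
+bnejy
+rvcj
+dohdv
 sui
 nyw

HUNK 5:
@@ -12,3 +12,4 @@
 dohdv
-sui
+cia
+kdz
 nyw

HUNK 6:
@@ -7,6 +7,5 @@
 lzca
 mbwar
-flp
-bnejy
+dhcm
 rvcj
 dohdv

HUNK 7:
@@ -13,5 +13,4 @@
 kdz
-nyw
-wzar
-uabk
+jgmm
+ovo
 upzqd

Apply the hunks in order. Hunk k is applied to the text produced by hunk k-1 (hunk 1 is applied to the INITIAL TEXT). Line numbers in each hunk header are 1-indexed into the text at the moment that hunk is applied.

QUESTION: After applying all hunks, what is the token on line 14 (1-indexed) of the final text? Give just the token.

Hunk 1: at line 2 remove [xwqi,knkbk] add [pvucm] -> 13 lines: gug txi pvucm wwa rbzhf lzca mbwar flp cbvw gjyko wzar uabk upzqd
Hunk 2: at line 8 remove [gjyko] add [sui,nyw] -> 14 lines: gug txi pvucm wwa rbzhf lzca mbwar flp cbvw sui nyw wzar uabk upzqd
Hunk 3: at line 3 remove [wwa,rbzhf] add [zdb,wjt,xuiml] -> 15 lines: gug txi pvucm zdb wjt xuiml lzca mbwar flp cbvw sui nyw wzar uabk upzqd
Hunk 4: at line 8 remove [cbvw] add [bnejy,rvcj,dohdv] -> 17 lines: gug txi pvucm zdb wjt xuiml lzca mbwar flp bnejy rvcj dohdv sui nyw wzar uabk upzqd
Hunk 5: at line 12 remove [sui] add [cia,kdz] -> 18 lines: gug txi pvucm zdb wjt xuiml lzca mbwar flp bnejy rvcj dohdv cia kdz nyw wzar uabk upzqd
Hunk 6: at line 7 remove [flp,bnejy] add [dhcm] -> 17 lines: gug txi pvucm zdb wjt xuiml lzca mbwar dhcm rvcj dohdv cia kdz nyw wzar uabk upzqd
Hunk 7: at line 13 remove [nyw,wzar,uabk] add [jgmm,ovo] -> 16 lines: gug txi pvucm zdb wjt xuiml lzca mbwar dhcm rvcj dohdv cia kdz jgmm ovo upzqd
Final line 14: jgmm

Answer: jgmm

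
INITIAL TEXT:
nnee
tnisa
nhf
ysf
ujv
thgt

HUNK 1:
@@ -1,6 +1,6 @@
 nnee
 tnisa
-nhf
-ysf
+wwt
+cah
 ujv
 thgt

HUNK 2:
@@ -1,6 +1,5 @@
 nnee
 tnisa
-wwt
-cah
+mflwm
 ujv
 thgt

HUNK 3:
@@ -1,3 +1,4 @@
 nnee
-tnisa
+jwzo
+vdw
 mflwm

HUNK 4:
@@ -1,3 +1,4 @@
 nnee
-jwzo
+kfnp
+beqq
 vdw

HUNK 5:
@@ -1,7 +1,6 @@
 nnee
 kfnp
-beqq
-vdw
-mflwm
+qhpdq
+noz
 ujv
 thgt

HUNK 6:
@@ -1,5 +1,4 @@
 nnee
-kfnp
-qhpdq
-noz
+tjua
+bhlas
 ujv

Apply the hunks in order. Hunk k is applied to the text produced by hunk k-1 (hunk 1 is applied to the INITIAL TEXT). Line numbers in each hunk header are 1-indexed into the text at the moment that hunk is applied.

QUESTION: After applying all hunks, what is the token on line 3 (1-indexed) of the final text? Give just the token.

Hunk 1: at line 1 remove [nhf,ysf] add [wwt,cah] -> 6 lines: nnee tnisa wwt cah ujv thgt
Hunk 2: at line 1 remove [wwt,cah] add [mflwm] -> 5 lines: nnee tnisa mflwm ujv thgt
Hunk 3: at line 1 remove [tnisa] add [jwzo,vdw] -> 6 lines: nnee jwzo vdw mflwm ujv thgt
Hunk 4: at line 1 remove [jwzo] add [kfnp,beqq] -> 7 lines: nnee kfnp beqq vdw mflwm ujv thgt
Hunk 5: at line 1 remove [beqq,vdw,mflwm] add [qhpdq,noz] -> 6 lines: nnee kfnp qhpdq noz ujv thgt
Hunk 6: at line 1 remove [kfnp,qhpdq,noz] add [tjua,bhlas] -> 5 lines: nnee tjua bhlas ujv thgt
Final line 3: bhlas

Answer: bhlas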